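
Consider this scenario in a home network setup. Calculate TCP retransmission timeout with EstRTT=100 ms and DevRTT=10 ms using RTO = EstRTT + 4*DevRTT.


Given: EstRTT = 100 ms, DevRTT = 10 ms
Timeout = EstRTT + 4 * DevRTT
4 * DevRTT = 4 * 10 = 40
Timeout = 100 + 40 = 140 ms

140


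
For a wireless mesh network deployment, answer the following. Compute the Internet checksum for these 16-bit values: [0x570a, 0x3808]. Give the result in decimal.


Given words: [0x570a, 0x3808]
Step 1: Sum all words
Raw sum = 22282 + 14344 = 36626
One's complement = ~36626 & 0xFFFF = 28909

28909


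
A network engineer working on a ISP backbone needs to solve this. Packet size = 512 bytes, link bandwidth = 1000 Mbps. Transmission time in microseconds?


Given: packet = 512 bytes, bandwidth = 1000 Mbps
Packet in bits = 512 * 8 = 4096 bits
Bandwidth = 1000 * 10^6 = 1000000000 bps
Time = 4096 / 1000000000 seconds
Time in us = 4096 * 10^6 / 1000000000 = 4.096

4.096


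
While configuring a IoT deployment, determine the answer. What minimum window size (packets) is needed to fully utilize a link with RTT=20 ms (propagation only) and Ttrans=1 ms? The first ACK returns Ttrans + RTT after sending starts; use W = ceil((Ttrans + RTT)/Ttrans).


Given: Ttrans = 1 ms, RTT = 20 ms (= 2 * Tprop, Tprop = 10 ms)
Time until first ACK returns = Ttrans + RTT = 1 + 20 = 21 ms
Need W * Ttrans >= Ttrans + RTT  ->  W >= (Ttrans + RTT) / Ttrans
(Ttrans + RTT) / Ttrans = 21 / 1 = 21
W_min = ceil(21) = 21

21


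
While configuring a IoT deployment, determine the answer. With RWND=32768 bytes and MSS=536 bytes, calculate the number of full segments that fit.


Given: RWND = 32768 bytes, MSS = 536 bytes
Full segments = floor(RWND / MSS)
Full segments = floor(32768 / 536)
Full segments = floor(61.1343) = 61

61


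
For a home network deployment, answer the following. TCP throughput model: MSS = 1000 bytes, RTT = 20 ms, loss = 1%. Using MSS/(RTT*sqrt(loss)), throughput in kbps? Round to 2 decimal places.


Given: MSS = 1000 bytes, RTT = 20 ms, loss = 1%
RTT in seconds = 20 / 1000 = 0.02
Loss rate = 1% = 0.01
sqrt(loss) = sqrt(0.01) = 0.1
Throughput (bytes/s) = 1000 / (0.02 * 0.1) = 500000.0000
Throughput (kbps) = 500000.0000 * 8 / 1000 = 4000.000000 -> 4000.00 kbps (2 dp)

4000.00


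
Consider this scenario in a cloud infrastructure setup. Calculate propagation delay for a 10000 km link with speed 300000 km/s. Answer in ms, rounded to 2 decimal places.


Given: distance = 10000 km, speed = 300000 km/s
Delay = distance / speed = 10000 / 300000 seconds
Delay in ms = 10000 * 1000 / 300000
Delay = 33.3333 ms
Rounded to 2 dp = 33.33 ms

33.33


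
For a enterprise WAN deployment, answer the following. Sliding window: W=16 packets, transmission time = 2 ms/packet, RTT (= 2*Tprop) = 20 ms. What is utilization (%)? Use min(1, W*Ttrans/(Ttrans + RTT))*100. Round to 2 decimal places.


Given: W = 16, Ttrans = 2 ms, RTT = 20 ms (= 2 * Tprop, Tprop = 10 ms)
Cycle time = Ttrans + RTT = 2 + 20 = 22 ms (first packet sent until its ACK returns)
W * Ttrans = 16 * 2 = 32 ms of sending per cycle
W * Ttrans / (Ttrans + RTT) = 32 / 22 = 1.454545
U = min(1, 1.454545) = 1.000000
U% = 100.00%

100.00


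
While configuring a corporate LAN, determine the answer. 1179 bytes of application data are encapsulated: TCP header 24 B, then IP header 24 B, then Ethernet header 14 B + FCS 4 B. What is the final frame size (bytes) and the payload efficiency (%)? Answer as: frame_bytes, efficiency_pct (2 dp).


TCP segment = 1179 + 24 = 1203 B
IP packet = 1203 + 24 = 1227 B
Ethernet frame = 1227 + 14 + 4 = 1245 B
Efficiency = app / frame = 1179 / 1245 = 0.946988 = 94.6988% -> 94.70% (2 dp)

1245, 94.70


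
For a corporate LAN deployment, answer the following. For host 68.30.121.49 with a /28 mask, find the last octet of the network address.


Given: IP = 68.30.121.49, prefix = /28
Subnet mask = 255.255.255.240
Last octet of IP: 49
Last octet of mask: 240
Network last octet = 49 AND 240 = 48

48


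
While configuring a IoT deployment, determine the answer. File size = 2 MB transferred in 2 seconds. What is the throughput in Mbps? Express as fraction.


Given: file = 2 MB, time = 2 s
File in Mb = 2 * 8 = 16 Mb
Throughput = 16 / 2 Mbps
Throughput = 8 Mbps

8


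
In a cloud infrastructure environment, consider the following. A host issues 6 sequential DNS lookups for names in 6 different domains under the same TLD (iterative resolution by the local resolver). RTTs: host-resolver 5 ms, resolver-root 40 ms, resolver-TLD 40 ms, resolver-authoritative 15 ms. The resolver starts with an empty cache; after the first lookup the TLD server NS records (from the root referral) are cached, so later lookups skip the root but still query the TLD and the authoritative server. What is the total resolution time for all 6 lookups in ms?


Lookup 1 (cold cache): local + root + TLD + auth = 5 + 40 + 40 + 15 = 100 ms
Lookups 2..6 (TLD NS cached -> skip root; new domain -> still ask TLD and auth): local + TLD + auth = 5 + 40 + 15 = 60 ms each
Remaining 5 lookups: 5 * 60 = 300 ms
Total = 100 + 300 = 400 ms

400


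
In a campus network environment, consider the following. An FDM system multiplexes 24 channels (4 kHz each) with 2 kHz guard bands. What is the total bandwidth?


Given: 24 channels, 4 kHz each, guard = 2 kHz
Channel bandwidth = 24 * 4 = 96 kHz
Guard bands = 23 gaps * 2 kHz = 46 kHz
Total = 96 + 46 = 142 kHz

142


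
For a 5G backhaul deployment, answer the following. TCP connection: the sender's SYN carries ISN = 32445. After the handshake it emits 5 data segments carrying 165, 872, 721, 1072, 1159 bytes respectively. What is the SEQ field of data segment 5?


The SYN occupies sequence number ISN = 32445, so the first data byte is ISN + 1 = 32446.
SEQ of data segment i = (ISN + 1) + sum of payload sizes of segments 1..i-1.
Segment 1: SEQ = 32446, payload = 165 bytes
Segment 2: SEQ = 32611, payload = 872 bytes
Segment 3: SEQ = 33483, payload = 721 bytes
Segment 4: SEQ = 34204, payload = 1072 bytes
Segment 5: SEQ = 35276, payload = 1159 bytes
SEQ of segment 5 = 32446 + 165 + 872 + 721 + 1072 = 35276

35276


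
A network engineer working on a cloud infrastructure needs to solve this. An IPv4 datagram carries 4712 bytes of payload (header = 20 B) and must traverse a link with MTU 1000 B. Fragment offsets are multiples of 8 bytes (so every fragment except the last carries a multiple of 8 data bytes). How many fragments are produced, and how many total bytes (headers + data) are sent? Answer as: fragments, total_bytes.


Max data per non-final fragment = floor((MTU - header)/8)*8 = floor((1000 - 20)/8)*8 = floor(980/8)*8 = 976 B
Final fragment needs no 8-byte alignment: it can carry up to MTU - header = 980 B
Non-final fragments needed = ceil((payload - 980) / 976) = ceil(3732/976) = ceil(3.8238) = 4
Number of fragments = 4 + 1 = 5
Fragment sizes (data): 4 * 976 B + 808 B (last, 808 <= 980 OK)
Total bytes sent = payload + n_frags * header = 4712 + 5*20 = 4712 + 100 = 4812 B

5, 4812


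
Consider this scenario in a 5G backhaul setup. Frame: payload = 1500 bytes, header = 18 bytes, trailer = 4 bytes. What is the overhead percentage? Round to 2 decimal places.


Given: payload = 1500 B, header = 18 B, trailer = 4 B
Overhead bytes = header + trailer = 18 + 4 = 22
Total frame = payload + overhead = 1500 + 22 = 1522
Overhead % = 22 / 1522 * 100 = 1.4455% -> 1.45% (2 dp)

1.45


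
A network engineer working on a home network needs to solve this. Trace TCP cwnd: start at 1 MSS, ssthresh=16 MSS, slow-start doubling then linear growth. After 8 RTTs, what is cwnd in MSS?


RTT 0: cwnd = 1 MSS (initial)
RTT 1: cwnd = 2 MSS (slow start, doubled)
RTT 2: cwnd = 4 MSS (slow start, doubled)
RTT 3: cwnd = 8 MSS (slow start, doubled)
RTT 4: cwnd = 16 MSS (slow start, doubled)
RTT 5: cwnd = 17 MSS (congestion avoidance, +1)
RTT 6: cwnd = 18 MSS (congestion avoidance, +1)
RTT 7: cwnd = 19 MSS (congestion avoidance, +1)
RTT 8: cwnd = 20 MSS (congestion avoidance, +1)

20


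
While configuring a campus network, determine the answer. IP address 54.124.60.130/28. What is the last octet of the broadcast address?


Given: IP = 54.124.60.130, prefix = /28
Host bits = 32 - 28 = 4
Network last octet = 130 AND mask = 128
Host part size = 2^4 - 1 = 15
Broadcast last octet = 128 OR 15 = 143

143


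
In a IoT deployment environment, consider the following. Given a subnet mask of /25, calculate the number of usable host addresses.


Given: subnet mask /25
Host bits = 32 - 25 = 7
Total addresses = 2^7 = 128
Usable hosts = 128 - 2 (network + broadcast) = 126

126


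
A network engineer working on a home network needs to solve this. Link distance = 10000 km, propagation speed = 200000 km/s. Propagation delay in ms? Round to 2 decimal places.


Given: distance = 10000 km, speed = 200000 km/s
Delay = distance / speed = 10000 / 200000 seconds
Delay in ms = 10000 * 1000 / 200000
Delay = 50.0000 ms
Rounded to 2 dp = 50.00 ms

50.00


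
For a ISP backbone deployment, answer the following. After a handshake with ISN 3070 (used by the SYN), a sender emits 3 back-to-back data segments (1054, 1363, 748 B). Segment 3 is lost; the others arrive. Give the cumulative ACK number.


SYN uses sequence number 3070; first data byte = ISN + 1 = 3071.
Segment 1: SEQ = 3071, len = 1054 B, covers [3071, 4124]
Segment 2: SEQ = 4125, len = 1363 B, covers [4125, 5487]
Segment 3: SEQ = 5488, len = 748 B, covers [5488, 6235] [LOST]
In-order data received: bytes [3071, 5487] (segments 1..2).
Segment 3 missing -> gap begins at byte 5488.
Cumulative ACK = next expected in-order byte = 3071 + 1054 + 1363 = 5488

5488


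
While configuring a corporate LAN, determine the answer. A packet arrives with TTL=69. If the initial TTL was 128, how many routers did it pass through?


Given: initial TTL = 128, received TTL = 69
Hops = initial TTL - received TTL
Hops = 128 - 69 = 59

59


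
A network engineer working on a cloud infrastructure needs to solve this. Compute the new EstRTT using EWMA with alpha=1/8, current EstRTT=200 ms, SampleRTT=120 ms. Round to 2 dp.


Given: EstRTT = 200 ms, SampleRTT = 120 ms, alpha = 1/8
New EstRTT = (1 - alpha) * EstRTT + alpha * SampleRTT
(7/8) * 200 = 175
(1/8) * 120 = 15
New EstRTT = 175 + 15 = 190 ms -> 190.00 ms (2 dp)

190.00


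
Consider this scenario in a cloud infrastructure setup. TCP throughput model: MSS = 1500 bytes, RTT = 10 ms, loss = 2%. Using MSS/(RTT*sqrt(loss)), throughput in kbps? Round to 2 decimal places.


Given: MSS = 1500 bytes, RTT = 10 ms, loss = 2%
RTT in seconds = 10 / 1000 = 0.01
Loss rate = 2% = 0.02
sqrt(loss) = sqrt(0.02) = 0.141421356237
Throughput (bytes/s) = 1500 / (0.01 * 0.141421356237) = 1060660.1718
Throughput (kbps) = 1060660.1718 * 8 / 1000 = 8485.281374 -> 8485.28 kbps (2 dp)

8485.28


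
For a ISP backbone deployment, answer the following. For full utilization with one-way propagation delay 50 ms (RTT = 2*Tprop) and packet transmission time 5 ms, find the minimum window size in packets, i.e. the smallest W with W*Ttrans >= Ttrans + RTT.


Given: Ttrans = 5 ms, RTT = 100 ms (= 2 * Tprop, Tprop = 50 ms)
Time until first ACK returns = Ttrans + RTT = 5 + 100 = 105 ms
Need W * Ttrans >= Ttrans + RTT  ->  W >= (Ttrans + RTT) / Ttrans
(Ttrans + RTT) / Ttrans = 105 / 5 = 21
W_min = ceil(21) = 21

21


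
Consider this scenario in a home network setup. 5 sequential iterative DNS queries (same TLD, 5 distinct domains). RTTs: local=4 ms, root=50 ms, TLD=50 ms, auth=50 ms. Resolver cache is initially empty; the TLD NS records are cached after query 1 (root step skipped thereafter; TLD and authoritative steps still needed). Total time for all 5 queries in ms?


Lookup 1 (cold cache): local + root + TLD + auth = 4 + 50 + 50 + 50 = 154 ms
Lookups 2..5 (TLD NS cached -> skip root; new domain -> still ask TLD and auth): local + TLD + auth = 4 + 50 + 50 = 104 ms each
Remaining 4 lookups: 4 * 104 = 416 ms
Total = 154 + 416 = 570 ms

570


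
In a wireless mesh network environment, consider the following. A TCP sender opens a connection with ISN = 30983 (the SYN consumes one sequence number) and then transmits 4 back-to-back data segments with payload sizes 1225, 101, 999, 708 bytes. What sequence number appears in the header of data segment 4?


The SYN occupies sequence number ISN = 30983, so the first data byte is ISN + 1 = 30984.
SEQ of data segment i = (ISN + 1) + sum of payload sizes of segments 1..i-1.
Segment 1: SEQ = 30984, payload = 1225 bytes
Segment 2: SEQ = 32209, payload = 101 bytes
Segment 3: SEQ = 32310, payload = 999 bytes
Segment 4: SEQ = 33309, payload = 708 bytes
SEQ of segment 4 = 30984 + 1225 + 101 + 999 = 33309

33309


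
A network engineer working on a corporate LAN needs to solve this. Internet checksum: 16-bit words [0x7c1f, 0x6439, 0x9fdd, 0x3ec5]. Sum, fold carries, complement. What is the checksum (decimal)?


Given words: [0x7c1f, 0x6439, 0x9fdd, 0x3ec5]
Step 1: Sum all words
Raw sum = 31775 + 25657 + 40925 + 16069 = 114426
Step 2: Fold carry: (48890 + 1) = 48891
One's complement = ~48891 & 0xFFFF = 16644

16644


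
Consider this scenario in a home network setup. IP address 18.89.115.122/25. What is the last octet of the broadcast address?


Given: IP = 18.89.115.122, prefix = /25
Host bits = 32 - 25 = 7
Network last octet = 122 AND mask = 0
Host part size = 2^7 - 1 = 127
Broadcast last octet = 0 OR 127 = 127

127


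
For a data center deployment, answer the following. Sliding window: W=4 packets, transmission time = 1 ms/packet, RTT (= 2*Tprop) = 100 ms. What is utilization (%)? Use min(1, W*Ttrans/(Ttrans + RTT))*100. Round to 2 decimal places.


Given: W = 4, Ttrans = 1 ms, RTT = 100 ms (= 2 * Tprop, Tprop = 50 ms)
Cycle time = Ttrans + RTT = 1 + 100 = 101 ms (first packet sent until its ACK returns)
W * Ttrans = 4 * 1 = 4 ms of sending per cycle
W * Ttrans / (Ttrans + RTT) = 4 / 101 = 0.039604
U = min(1, 0.039604) = 0.039604
U% = 3.96%

3.96


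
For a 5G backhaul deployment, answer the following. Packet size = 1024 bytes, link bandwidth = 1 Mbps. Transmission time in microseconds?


Given: packet = 1024 bytes, bandwidth = 1 Mbps
Packet in bits = 1024 * 8 = 8192 bits
Bandwidth = 1 * 10^6 = 1000000 bps
Time = 8192 / 1000000 seconds
Time in us = 8192 * 10^6 / 1000000 = 8192

8192


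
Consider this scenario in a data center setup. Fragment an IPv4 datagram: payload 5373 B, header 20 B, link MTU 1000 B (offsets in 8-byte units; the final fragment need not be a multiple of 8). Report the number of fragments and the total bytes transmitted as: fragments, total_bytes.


Max data per non-final fragment = floor((MTU - header)/8)*8 = floor((1000 - 20)/8)*8 = floor(980/8)*8 = 976 B
Final fragment needs no 8-byte alignment: it can carry up to MTU - header = 980 B
Non-final fragments needed = ceil((payload - 980) / 976) = ceil(4393/976) = ceil(4.5010) = 5
Number of fragments = 5 + 1 = 6
Fragment sizes (data): 5 * 976 B + 493 B (last, 493 <= 980 OK)
Total bytes sent = payload + n_frags * header = 5373 + 6*20 = 5373 + 120 = 5493 B

6, 5493


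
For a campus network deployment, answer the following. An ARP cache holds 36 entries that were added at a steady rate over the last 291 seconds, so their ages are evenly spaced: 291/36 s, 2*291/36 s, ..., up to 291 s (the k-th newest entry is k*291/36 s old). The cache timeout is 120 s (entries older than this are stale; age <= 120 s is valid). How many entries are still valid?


Ages are k * 291/36 s for k = 1..36 (spacing = 8.0833 s).
Entry k is valid iff k * 291/36 <= 120 iff k <= 36 * 120 / 291 = 14.8454
n_valid = floor(14.8454) = 14
(n_stale = 36 - 14 = 22)

14


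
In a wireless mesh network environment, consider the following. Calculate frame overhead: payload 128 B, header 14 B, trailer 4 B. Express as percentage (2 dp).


Given: payload = 128 B, header = 14 B, trailer = 4 B
Overhead bytes = header + trailer = 14 + 4 = 18
Total frame = payload + overhead = 128 + 18 = 146
Overhead % = 18 / 146 * 100 = 12.3288% -> 12.33% (2 dp)

12.33


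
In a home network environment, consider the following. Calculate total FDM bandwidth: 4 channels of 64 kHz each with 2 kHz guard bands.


Given: 4 channels, 64 kHz each, guard = 2 kHz
Channel bandwidth = 4 * 64 = 256 kHz
Guard bands = 3 gaps * 2 kHz = 6 kHz
Total = 256 + 6 = 262 kHz

262


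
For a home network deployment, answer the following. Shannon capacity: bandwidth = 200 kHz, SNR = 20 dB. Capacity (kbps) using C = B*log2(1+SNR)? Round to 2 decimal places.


Given: B = 200 kHz, SNR = 20 dB
SNR linear = 10^(20/10) = 100
1 + SNR = 101
log2(101) = 6.6582114828
C = 200 * 1000 * 6.6582114828 = 1331642.2966 bps
C = 1331.642297 kbps -> 1331.64 kbps (2 dp)

1331.64


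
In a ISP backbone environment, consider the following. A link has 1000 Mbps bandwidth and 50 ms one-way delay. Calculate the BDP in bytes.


Given: bandwidth = 1000 Mbps, delay = 50 ms
BDP in bits = 1000 * 10^6 * 50 / 1000
BDP in bits = 50000000
BDP in bytes = 50000000 / 8 = 6250000

6250000


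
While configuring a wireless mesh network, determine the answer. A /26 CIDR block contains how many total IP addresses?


Given: CIDR prefix /26
Host bits = 32 - 26 = 6
Total addresses = 2^6 = 64

64


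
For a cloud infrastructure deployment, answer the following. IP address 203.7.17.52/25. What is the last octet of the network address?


Given: IP = 203.7.17.52, prefix = /25
Subnet mask = 255.255.255.128
Last octet of IP: 52
Last octet of mask: 128
Network last octet = 52 AND 128 = 0

0


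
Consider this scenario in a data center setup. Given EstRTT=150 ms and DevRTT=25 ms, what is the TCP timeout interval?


Given: EstRTT = 150 ms, DevRTT = 25 ms
Timeout = EstRTT + 4 * DevRTT
4 * DevRTT = 4 * 25 = 100
Timeout = 150 + 100 = 250 ms

250


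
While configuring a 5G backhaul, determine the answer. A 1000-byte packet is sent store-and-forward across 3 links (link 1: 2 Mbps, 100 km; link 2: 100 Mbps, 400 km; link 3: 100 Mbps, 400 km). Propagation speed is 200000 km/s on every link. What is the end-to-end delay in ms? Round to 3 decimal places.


Packet = 1000 bytes = 8000 bits. Store-and-forward: sum (t_trans + t_prop) per link.
Link 1: t_trans = 8000/(2*10^6) s = 4.0000 ms; t_prop = 100/200000 s = 0.5000 ms; subtotal = 4.5000 ms
Link 2: t_trans = 8000/(100*10^6) s = 0.0800 ms; t_prop = 400/200000 s = 2.0000 ms; subtotal = 2.0800 ms
Link 3: t_trans = 8000/(100*10^6) s = 0.0800 ms; t_prop = 400/200000 s = 2.0000 ms; subtotal = 2.0800 ms
End-to-end = 4.5000 + 2.0800 + 2.0800 = 8.6600 ms -> 8.660 ms (3 dp)

8.660


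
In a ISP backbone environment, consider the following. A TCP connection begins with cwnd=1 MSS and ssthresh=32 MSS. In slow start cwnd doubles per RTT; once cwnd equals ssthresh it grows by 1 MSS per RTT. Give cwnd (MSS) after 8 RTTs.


RTT 0: cwnd = 1 MSS (initial)
RTT 1: cwnd = 2 MSS (slow start, doubled)
RTT 2: cwnd = 4 MSS (slow start, doubled)
RTT 3: cwnd = 8 MSS (slow start, doubled)
RTT 4: cwnd = 16 MSS (slow start, doubled)
RTT 5: cwnd = 32 MSS (slow start, doubled)
RTT 6: cwnd = 33 MSS (congestion avoidance, +1)
RTT 7: cwnd = 34 MSS (congestion avoidance, +1)
RTT 8: cwnd = 35 MSS (congestion avoidance, +1)

35


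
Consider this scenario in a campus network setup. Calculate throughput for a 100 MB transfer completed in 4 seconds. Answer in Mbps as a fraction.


Given: file = 100 MB, time = 4 s
File in Mb = 100 * 8 = 800 Mb
Throughput = 800 / 4 Mbps
Throughput = 200 Mbps

200


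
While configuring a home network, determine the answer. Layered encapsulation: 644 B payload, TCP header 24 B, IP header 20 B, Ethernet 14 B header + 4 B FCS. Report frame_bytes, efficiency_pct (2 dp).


TCP segment = 644 + 24 = 668 B
IP packet = 668 + 20 = 688 B
Ethernet frame = 688 + 14 + 4 = 706 B
Efficiency = app / frame = 644 / 706 = 0.912181 = 91.2181% -> 91.22% (2 dp)

706, 91.22


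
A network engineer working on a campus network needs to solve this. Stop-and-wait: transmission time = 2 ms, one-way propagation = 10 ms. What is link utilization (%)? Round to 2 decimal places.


Given: Ttrans = 2 ms, Tprop = 10 ms
RTT = 2 * Tprop = 2 * 10 = 20 ms
U = Ttrans / (Ttrans + RTT)
U = 2 / (2 + 20)
U = 2 / 22 = 0.090909
U% = 9.09%

9.09


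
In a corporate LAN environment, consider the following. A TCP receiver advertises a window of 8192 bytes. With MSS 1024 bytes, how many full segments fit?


Given: RWND = 8192 bytes, MSS = 1024 bytes
Full segments = floor(RWND / MSS)
Full segments = floor(8192 / 1024)
Full segments = floor(8.0) = 8

8


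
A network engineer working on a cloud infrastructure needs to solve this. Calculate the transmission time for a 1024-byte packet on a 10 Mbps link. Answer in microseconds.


Given: packet = 1024 bytes, bandwidth = 10 Mbps
Packet in bits = 1024 * 8 = 8192 bits
Bandwidth = 10 * 10^6 = 10000000 bps
Time = 8192 / 10000000 seconds
Time in us = 8192 * 10^6 / 10000000 = 819.2

819.2


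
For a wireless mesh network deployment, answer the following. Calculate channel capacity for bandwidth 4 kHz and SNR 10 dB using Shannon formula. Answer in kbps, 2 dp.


Given: B = 4 kHz, SNR = 10 dB
SNR linear = 10^(10/10) = 10
1 + SNR = 11
log2(11) = 3.4594316186
C = 4 * 1000 * 3.4594316186 = 13837.7265 bps
C = 13.837726 kbps -> 13.84 kbps (2 dp)

13.84


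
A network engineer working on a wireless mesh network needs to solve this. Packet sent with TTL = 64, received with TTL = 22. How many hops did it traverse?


Given: initial TTL = 64, received TTL = 22
Hops = initial TTL - received TTL
Hops = 64 - 22 = 42

42


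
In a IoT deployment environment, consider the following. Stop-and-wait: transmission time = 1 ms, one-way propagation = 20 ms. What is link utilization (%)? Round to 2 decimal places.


Given: Ttrans = 1 ms, Tprop = 20 ms
RTT = 2 * Tprop = 2 * 20 = 40 ms
U = Ttrans / (Ttrans + RTT)
U = 1 / (1 + 40)
U = 1 / 41 = 0.02439
U% = 2.44%

2.44


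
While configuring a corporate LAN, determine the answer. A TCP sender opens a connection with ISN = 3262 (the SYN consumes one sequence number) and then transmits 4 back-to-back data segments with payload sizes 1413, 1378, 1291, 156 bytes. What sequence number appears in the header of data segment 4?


The SYN occupies sequence number ISN = 3262, so the first data byte is ISN + 1 = 3263.
SEQ of data segment i = (ISN + 1) + sum of payload sizes of segments 1..i-1.
Segment 1: SEQ = 3263, payload = 1413 bytes
Segment 2: SEQ = 4676, payload = 1378 bytes
Segment 3: SEQ = 6054, payload = 1291 bytes
Segment 4: SEQ = 7345, payload = 156 bytes
SEQ of segment 4 = 3263 + 1413 + 1378 + 1291 = 7345

7345


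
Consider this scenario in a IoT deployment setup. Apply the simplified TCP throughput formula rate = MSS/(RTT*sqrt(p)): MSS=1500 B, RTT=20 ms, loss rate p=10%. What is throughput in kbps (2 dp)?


Given: MSS = 1500 bytes, RTT = 20 ms, loss = 10%
RTT in seconds = 20 / 1000 = 0.02
Loss rate = 10% = 0.1
sqrt(loss) = sqrt(0.1) = 0.316227766017
Throughput (bytes/s) = 1500 / (0.02 * 0.316227766017) = 237170.8245
Throughput (kbps) = 237170.8245 * 8 / 1000 = 1897.366596 -> 1897.37 kbps (2 dp)

1897.37


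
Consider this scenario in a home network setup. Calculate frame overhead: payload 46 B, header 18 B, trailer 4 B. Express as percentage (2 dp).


Given: payload = 46 B, header = 18 B, trailer = 4 B
Overhead bytes = header + trailer = 18 + 4 = 22
Total frame = payload + overhead = 46 + 22 = 68
Overhead % = 22 / 68 * 100 = 32.3529% -> 32.35% (2 dp)

32.35


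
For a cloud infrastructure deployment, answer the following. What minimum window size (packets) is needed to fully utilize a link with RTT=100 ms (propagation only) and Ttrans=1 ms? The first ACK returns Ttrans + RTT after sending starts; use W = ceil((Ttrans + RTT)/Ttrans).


Given: Ttrans = 1 ms, RTT = 100 ms (= 2 * Tprop, Tprop = 50 ms)
Time until first ACK returns = Ttrans + RTT = 1 + 100 = 101 ms
Need W * Ttrans >= Ttrans + RTT  ->  W >= (Ttrans + RTT) / Ttrans
(Ttrans + RTT) / Ttrans = 101 / 1 = 101
W_min = ceil(101) = 101

101


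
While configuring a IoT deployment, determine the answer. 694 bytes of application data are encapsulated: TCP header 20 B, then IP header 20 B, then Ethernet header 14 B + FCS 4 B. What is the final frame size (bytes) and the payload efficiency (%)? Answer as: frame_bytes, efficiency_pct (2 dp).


TCP segment = 694 + 20 = 714 B
IP packet = 714 + 20 = 734 B
Ethernet frame = 734 + 14 + 4 = 752 B
Efficiency = app / frame = 694 / 752 = 0.922872 = 92.2872% -> 92.29% (2 dp)

752, 92.29


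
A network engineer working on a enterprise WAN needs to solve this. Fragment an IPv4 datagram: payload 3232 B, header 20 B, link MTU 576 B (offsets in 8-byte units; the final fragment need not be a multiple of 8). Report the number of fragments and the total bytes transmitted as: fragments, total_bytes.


Max data per non-final fragment = floor((MTU - header)/8)*8 = floor((576 - 20)/8)*8 = floor(556/8)*8 = 552 B
Final fragment needs no 8-byte alignment: it can carry up to MTU - header = 556 B
Non-final fragments needed = ceil((payload - 556) / 552) = ceil(2676/552) = ceil(4.8478) = 5
Number of fragments = 5 + 1 = 6
Fragment sizes (data): 5 * 552 B + 472 B (last, 472 <= 556 OK)
Total bytes sent = payload + n_frags * header = 3232 + 6*20 = 3232 + 120 = 3352 B

6, 3352


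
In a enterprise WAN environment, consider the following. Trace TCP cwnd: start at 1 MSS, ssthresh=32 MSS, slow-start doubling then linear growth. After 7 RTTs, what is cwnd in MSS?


RTT 0: cwnd = 1 MSS (initial)
RTT 1: cwnd = 2 MSS (slow start, doubled)
RTT 2: cwnd = 4 MSS (slow start, doubled)
RTT 3: cwnd = 8 MSS (slow start, doubled)
RTT 4: cwnd = 16 MSS (slow start, doubled)
RTT 5: cwnd = 32 MSS (slow start, doubled)
RTT 6: cwnd = 33 MSS (congestion avoidance, +1)
RTT 7: cwnd = 34 MSS (congestion avoidance, +1)

34


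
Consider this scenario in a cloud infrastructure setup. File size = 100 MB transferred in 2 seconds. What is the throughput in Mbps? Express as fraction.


Given: file = 100 MB, time = 2 s
File in Mb = 100 * 8 = 800 Mb
Throughput = 800 / 2 Mbps
Throughput = 400 Mbps

400


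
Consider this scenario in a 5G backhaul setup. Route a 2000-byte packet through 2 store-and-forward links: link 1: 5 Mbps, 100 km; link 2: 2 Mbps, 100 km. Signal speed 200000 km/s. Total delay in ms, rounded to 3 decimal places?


Packet = 2000 bytes = 16000 bits. Store-and-forward: sum (t_trans + t_prop) per link.
Link 1: t_trans = 16000/(5*10^6) s = 3.2000 ms; t_prop = 100/200000 s = 0.5000 ms; subtotal = 3.7000 ms
Link 2: t_trans = 16000/(2*10^6) s = 8.0000 ms; t_prop = 100/200000 s = 0.5000 ms; subtotal = 8.5000 ms
End-to-end = 3.7000 + 8.5000 = 12.2000 ms -> 12.200 ms (3 dp)

12.200


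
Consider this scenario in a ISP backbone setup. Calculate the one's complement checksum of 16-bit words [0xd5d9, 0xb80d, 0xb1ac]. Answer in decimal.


Given words: [0xd5d9, 0xb80d, 0xb1ac]
Step 1: Sum all words
Raw sum = 54745 + 47117 + 45484 = 147346
Step 2: Fold carry: (16274 + 2) = 16276
One's complement = ~16276 & 0xFFFF = 49259

49259


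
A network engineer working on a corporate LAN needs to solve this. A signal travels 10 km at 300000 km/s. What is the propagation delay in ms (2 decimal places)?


Given: distance = 10 km, speed = 300000 km/s
Delay = distance / speed = 10 / 300000 seconds
Delay in ms = 10 * 1000 / 300000
Delay = 0.0333 ms
Rounded to 2 dp = 0.03 ms

0.03


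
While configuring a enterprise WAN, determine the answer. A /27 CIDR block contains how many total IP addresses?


Given: CIDR prefix /27
Host bits = 32 - 27 = 5
Total addresses = 2^5 = 32

32


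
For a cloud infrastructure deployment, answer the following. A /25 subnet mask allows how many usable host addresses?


Given: subnet mask /25
Host bits = 32 - 25 = 7
Total addresses = 2^7 = 128
Usable hosts = 128 - 2 (network + broadcast) = 126

126


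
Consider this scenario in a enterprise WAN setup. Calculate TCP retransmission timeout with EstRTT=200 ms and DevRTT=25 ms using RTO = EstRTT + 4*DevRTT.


Given: EstRTT = 200 ms, DevRTT = 25 ms
Timeout = EstRTT + 4 * DevRTT
4 * DevRTT = 4 * 25 = 100
Timeout = 200 + 100 = 300 ms

300


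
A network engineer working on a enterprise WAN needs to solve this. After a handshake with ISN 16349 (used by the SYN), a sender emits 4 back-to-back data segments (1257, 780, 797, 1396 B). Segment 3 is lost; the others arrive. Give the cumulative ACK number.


SYN uses sequence number 16349; first data byte = ISN + 1 = 16350.
Segment 1: SEQ = 16350, len = 1257 B, covers [16350, 17606]
Segment 2: SEQ = 17607, len = 780 B, covers [17607, 18386]
Segment 3: SEQ = 18387, len = 797 B, covers [18387, 19183] [LOST]
Segment 4: SEQ = 19184, len = 1396 B, covers [19184, 20579]
In-order data received: bytes [16350, 18386] (segments 1..2).
Segment 3 missing -> gap begins at byte 18387; later segments buffered out of order.
Cumulative ACK = next expected in-order byte = 16350 + 1257 + 780 = 18387

18387


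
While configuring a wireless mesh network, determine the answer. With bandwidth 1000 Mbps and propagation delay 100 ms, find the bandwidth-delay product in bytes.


Given: bandwidth = 1000 Mbps, delay = 100 ms
BDP in bits = 1000 * 10^6 * 100 / 1000
BDP in bits = 100000000
BDP in bytes = 100000000 / 8 = 12500000

12500000


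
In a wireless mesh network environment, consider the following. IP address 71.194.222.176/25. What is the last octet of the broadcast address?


Given: IP = 71.194.222.176, prefix = /25
Host bits = 32 - 25 = 7
Network last octet = 176 AND mask = 128
Host part size = 2^7 - 1 = 127
Broadcast last octet = 128 OR 127 = 255

255


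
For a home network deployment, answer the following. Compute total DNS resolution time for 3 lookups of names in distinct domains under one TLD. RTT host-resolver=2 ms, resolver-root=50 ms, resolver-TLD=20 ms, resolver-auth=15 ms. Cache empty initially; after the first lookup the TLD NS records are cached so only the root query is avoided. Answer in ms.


Lookup 1 (cold cache): local + root + TLD + auth = 2 + 50 + 20 + 15 = 87 ms
Lookups 2..3 (TLD NS cached -> skip root; new domain -> still ask TLD and auth): local + TLD + auth = 2 + 20 + 15 = 37 ms each
Remaining 2 lookups: 2 * 37 = 74 ms
Total = 87 + 74 = 161 ms

161


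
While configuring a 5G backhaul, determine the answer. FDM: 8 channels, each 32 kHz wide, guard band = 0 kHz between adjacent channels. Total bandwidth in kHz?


Given: 8 channels, 32 kHz each, guard = 0 kHz
Channel bandwidth = 8 * 32 = 256 kHz
Guard bands = 7 gaps * 0 kHz = 0 kHz
Total = 256 + 0 = 256 kHz

256


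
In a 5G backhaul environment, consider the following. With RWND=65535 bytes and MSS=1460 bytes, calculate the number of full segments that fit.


Given: RWND = 65535 bytes, MSS = 1460 bytes
Full segments = floor(RWND / MSS)
Full segments = floor(65535 / 1460)
Full segments = floor(44.887) = 44

44


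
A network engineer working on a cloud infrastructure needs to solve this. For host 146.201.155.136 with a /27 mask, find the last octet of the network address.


Given: IP = 146.201.155.136, prefix = /27
Subnet mask = 255.255.255.224
Last octet of IP: 136
Last octet of mask: 224
Network last octet = 136 AND 224 = 128

128


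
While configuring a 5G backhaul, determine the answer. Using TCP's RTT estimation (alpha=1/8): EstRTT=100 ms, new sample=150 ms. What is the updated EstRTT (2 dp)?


Given: EstRTT = 100 ms, SampleRTT = 150 ms, alpha = 1/8
New EstRTT = (1 - alpha) * EstRTT + alpha * SampleRTT
(7/8) * 100 = 87.5
(1/8) * 150 = 18.75
New EstRTT = 87.5 + 18.75 = 106.25 ms -> 106.25 ms (2 dp)

106.25


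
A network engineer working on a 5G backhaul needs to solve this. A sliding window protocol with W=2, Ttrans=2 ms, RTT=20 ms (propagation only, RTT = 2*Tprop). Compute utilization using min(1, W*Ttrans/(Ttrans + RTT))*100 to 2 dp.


Given: W = 2, Ttrans = 2 ms, RTT = 20 ms (= 2 * Tprop, Tprop = 10 ms)
Cycle time = Ttrans + RTT = 2 + 20 = 22 ms (first packet sent until its ACK returns)
W * Ttrans = 2 * 2 = 4 ms of sending per cycle
W * Ttrans / (Ttrans + RTT) = 4 / 22 = 0.181818
U = min(1, 0.181818) = 0.181818
U% = 18.18%

18.18


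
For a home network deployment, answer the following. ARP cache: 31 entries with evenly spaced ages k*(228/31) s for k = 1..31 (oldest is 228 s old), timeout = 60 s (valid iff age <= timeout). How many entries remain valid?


Ages are k * 228/31 s for k = 1..31 (spacing = 7.3548 s).
Entry k is valid iff k * 228/31 <= 60 iff k <= 31 * 60 / 228 = 8.1579
n_valid = floor(8.1579) = 8
(n_stale = 31 - 8 = 23)

8


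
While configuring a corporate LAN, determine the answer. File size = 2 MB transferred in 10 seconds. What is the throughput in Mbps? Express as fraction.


Given: file = 2 MB, time = 10 s
File in Mb = 2 * 8 = 16 Mb
Throughput = 16 / 10 Mbps
Throughput = 8/5 Mbps

8/5


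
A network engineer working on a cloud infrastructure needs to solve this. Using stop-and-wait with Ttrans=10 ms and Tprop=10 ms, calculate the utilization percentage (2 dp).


Given: Ttrans = 10 ms, Tprop = 10 ms
RTT = 2 * Tprop = 2 * 10 = 20 ms
U = Ttrans / (Ttrans + RTT)
U = 10 / (10 + 20)
U = 10 / 30 = 0.333333
U% = 33.33%

33.33


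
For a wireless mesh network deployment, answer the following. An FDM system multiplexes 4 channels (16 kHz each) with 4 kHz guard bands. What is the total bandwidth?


Given: 4 channels, 16 kHz each, guard = 4 kHz
Channel bandwidth = 4 * 16 = 64 kHz
Guard bands = 3 gaps * 4 kHz = 12 kHz
Total = 64 + 12 = 76 kHz

76


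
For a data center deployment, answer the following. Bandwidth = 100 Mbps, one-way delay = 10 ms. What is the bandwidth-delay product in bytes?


Given: bandwidth = 100 Mbps, delay = 10 ms
BDP in bits = 100 * 10^6 * 10 / 1000
BDP in bits = 1000000
BDP in bytes = 1000000 / 8 = 125000

125000


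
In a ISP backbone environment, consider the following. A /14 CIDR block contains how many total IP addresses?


Given: CIDR prefix /14
Host bits = 32 - 14 = 18
Total addresses = 2^18 = 262144

262144


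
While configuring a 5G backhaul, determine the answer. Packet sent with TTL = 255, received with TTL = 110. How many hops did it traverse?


Given: initial TTL = 255, received TTL = 110
Hops = initial TTL - received TTL
Hops = 255 - 110 = 145

145


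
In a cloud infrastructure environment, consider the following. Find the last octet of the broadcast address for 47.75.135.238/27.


Given: IP = 47.75.135.238, prefix = /27
Host bits = 32 - 27 = 5
Network last octet = 238 AND mask = 224
Host part size = 2^5 - 1 = 31
Broadcast last octet = 224 OR 31 = 255

255


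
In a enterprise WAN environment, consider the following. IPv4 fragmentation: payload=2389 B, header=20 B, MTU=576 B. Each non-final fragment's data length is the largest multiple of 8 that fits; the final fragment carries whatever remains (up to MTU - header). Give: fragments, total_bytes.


Max data per non-final fragment = floor((MTU - header)/8)*8 = floor((576 - 20)/8)*8 = floor(556/8)*8 = 552 B
Final fragment needs no 8-byte alignment: it can carry up to MTU - header = 556 B
Non-final fragments needed = ceil((payload - 556) / 552) = ceil(1833/552) = ceil(3.3207) = 4
Number of fragments = 4 + 1 = 5
Fragment sizes (data): 4 * 552 B + 181 B (last, 181 <= 556 OK)
Total bytes sent = payload + n_frags * header = 2389 + 5*20 = 2389 + 100 = 2489 B

5, 2489


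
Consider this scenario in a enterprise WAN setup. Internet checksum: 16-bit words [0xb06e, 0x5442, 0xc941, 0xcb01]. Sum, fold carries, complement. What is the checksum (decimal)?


Given words: [0xb06e, 0x5442, 0xc941, 0xcb01]
Step 1: Sum all words
Raw sum = 45166 + 21570 + 51521 + 51969 = 170226
Step 2: Fold carry: (39154 + 2) = 39156
One's complement = ~39156 & 0xFFFF = 26379

26379


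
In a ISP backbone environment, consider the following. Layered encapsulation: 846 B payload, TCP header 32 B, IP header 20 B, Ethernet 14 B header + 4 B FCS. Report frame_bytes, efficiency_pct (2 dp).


TCP segment = 846 + 32 = 878 B
IP packet = 878 + 20 = 898 B
Ethernet frame = 898 + 14 + 4 = 916 B
Efficiency = app / frame = 846 / 916 = 0.923581 = 92.3581% -> 92.36% (2 dp)

916, 92.36


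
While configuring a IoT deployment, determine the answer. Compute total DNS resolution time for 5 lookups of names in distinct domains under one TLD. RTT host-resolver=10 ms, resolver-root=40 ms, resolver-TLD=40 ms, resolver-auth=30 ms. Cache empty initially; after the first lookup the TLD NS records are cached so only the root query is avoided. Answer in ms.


Lookup 1 (cold cache): local + root + TLD + auth = 10 + 40 + 40 + 30 = 120 ms
Lookups 2..5 (TLD NS cached -> skip root; new domain -> still ask TLD and auth): local + TLD + auth = 10 + 40 + 30 = 80 ms each
Remaining 4 lookups: 4 * 80 = 320 ms
Total = 120 + 320 = 440 ms

440


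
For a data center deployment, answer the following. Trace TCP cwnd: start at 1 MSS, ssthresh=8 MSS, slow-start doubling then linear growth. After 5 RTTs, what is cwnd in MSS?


RTT 0: cwnd = 1 MSS (initial)
RTT 1: cwnd = 2 MSS (slow start, doubled)
RTT 2: cwnd = 4 MSS (slow start, doubled)
RTT 3: cwnd = 8 MSS (slow start, doubled)
RTT 4: cwnd = 9 MSS (congestion avoidance, +1)
RTT 5: cwnd = 10 MSS (congestion avoidance, +1)

10


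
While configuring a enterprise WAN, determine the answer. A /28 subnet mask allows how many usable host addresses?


Given: subnet mask /28
Host bits = 32 - 28 = 4
Total addresses = 2^4 = 16
Usable hosts = 16 - 2 (network + broadcast) = 14

14


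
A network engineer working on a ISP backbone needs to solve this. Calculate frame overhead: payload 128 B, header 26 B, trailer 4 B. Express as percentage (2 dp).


Given: payload = 128 B, header = 26 B, trailer = 4 B
Overhead bytes = header + trailer = 26 + 4 = 30
Total frame = payload + overhead = 128 + 30 = 158
Overhead % = 30 / 158 * 100 = 18.9873% -> 18.99% (2 dp)

18.99


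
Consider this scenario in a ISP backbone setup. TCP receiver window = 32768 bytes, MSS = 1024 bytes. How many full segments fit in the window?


Given: RWND = 32768 bytes, MSS = 1024 bytes
Full segments = floor(RWND / MSS)
Full segments = floor(32768 / 1024)
Full segments = floor(32.0) = 32

32


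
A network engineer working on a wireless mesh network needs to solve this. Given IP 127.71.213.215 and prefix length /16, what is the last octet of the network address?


Given: IP = 127.71.213.215, prefix = /16
Subnet mask = 255.255.0.0
Last octet of IP: 215
Last octet of mask: 0
Network last octet = 215 AND 0 = 0

0


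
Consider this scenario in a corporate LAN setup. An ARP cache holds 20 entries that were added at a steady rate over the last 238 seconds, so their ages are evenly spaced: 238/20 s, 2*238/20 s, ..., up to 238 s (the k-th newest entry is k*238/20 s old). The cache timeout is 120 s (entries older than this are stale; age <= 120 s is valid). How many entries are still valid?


Ages are k * 238/20 s for k = 1..20 (spacing = 11.9000 s).
Entry k is valid iff k * 238/20 <= 120 iff k <= 20 * 120 / 238 = 10.0840
n_valid = floor(10.0840) = 10
(n_stale = 20 - 10 = 10)

10


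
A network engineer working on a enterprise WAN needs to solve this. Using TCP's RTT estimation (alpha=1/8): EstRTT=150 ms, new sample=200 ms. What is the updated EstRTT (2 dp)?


Given: EstRTT = 150 ms, SampleRTT = 200 ms, alpha = 1/8
New EstRTT = (1 - alpha) * EstRTT + alpha * SampleRTT
(7/8) * 150 = 131.25
(1/8) * 200 = 25
New EstRTT = 131.25 + 25 = 156.25 ms -> 156.25 ms (2 dp)

156.25


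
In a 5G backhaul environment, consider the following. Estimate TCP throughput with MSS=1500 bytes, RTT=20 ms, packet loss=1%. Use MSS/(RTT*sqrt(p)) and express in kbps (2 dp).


Given: MSS = 1500 bytes, RTT = 20 ms, loss = 1%
RTT in seconds = 20 / 1000 = 0.02
Loss rate = 1% = 0.01
sqrt(loss) = sqrt(0.01) = 0.1
Throughput (bytes/s) = 1500 / (0.02 * 0.1) = 750000.0000
Throughput (kbps) = 750000.0000 * 8 / 1000 = 6000.000000 -> 6000.00 kbps (2 dp)

6000.00
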